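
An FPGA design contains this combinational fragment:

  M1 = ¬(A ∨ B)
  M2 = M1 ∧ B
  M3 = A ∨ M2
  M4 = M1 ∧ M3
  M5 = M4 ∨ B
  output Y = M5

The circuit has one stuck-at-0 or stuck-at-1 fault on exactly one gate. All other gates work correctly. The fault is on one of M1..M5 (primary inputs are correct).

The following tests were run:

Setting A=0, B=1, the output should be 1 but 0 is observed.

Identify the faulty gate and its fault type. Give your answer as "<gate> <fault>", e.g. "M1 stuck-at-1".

Fault-free values for test 1 (A=0, B=1): M1=0, M2=0, M3=0, M4=0, M5=1, giving Y=1. Observed 0.
Test 1: faults giving observed 0 are {M5 stuck-at-0}.
Only M5 stuck-at-0 is consistent with every test.

M5 stuck-at-0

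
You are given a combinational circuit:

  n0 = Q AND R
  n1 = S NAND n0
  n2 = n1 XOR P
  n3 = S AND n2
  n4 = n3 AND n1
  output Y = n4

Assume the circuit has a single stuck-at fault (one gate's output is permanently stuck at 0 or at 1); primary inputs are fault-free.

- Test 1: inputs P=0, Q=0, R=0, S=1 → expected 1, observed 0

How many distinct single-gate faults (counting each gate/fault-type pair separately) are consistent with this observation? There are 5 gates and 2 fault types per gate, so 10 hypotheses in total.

Fault-free: n0=0, n1=1, n2=1, n3=1, n4=1 → 1. Observed 0.
  n0 stuck-at-0: output 1 ✗
  n0 stuck-at-1: output 0 ✓
  n1 stuck-at-0: output 0 ✓
  n1 stuck-at-1: output 1 ✗
  n2 stuck-at-0: output 0 ✓
  n2 stuck-at-1: output 1 ✗
  n3 stuck-at-0: output 0 ✓
  n3 stuck-at-1: output 1 ✗
  n4 stuck-at-0: output 0 ✓
  n4 stuck-at-1: output 1 ✗
Consistent faults: {n0 stuck-at-1, n1 stuck-at-0, n2 stuck-at-0, n3 stuck-at-0, n4 stuck-at-0} — 5 in all.

5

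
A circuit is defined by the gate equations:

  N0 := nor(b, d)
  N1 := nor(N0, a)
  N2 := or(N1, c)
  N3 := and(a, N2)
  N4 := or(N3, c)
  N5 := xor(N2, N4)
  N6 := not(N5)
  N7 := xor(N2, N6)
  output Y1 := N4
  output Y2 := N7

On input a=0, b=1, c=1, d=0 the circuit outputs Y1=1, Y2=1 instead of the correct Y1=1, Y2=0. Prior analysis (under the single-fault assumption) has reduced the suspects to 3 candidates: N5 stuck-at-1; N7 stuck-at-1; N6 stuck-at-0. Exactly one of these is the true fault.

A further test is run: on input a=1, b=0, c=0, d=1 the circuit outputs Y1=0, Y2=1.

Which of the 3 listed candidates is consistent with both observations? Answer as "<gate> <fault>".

N7 stuck-at-1

Evaluate each candidate on input a=1, b=0, c=0, d=1:
  N5 stuck-at-1: N0=0, N1=0, N2=0, N3=0, N4=0, N5=1 [stuck-at-1], N6=0, N7=0 → Y1=0, Y2=0 — eliminated
  N7 stuck-at-1: N0=0, N1=0, N2=0, N3=0, N4=0, N5=0, N6=1, N7=1 [stuck-at-1] → Y1=0, Y2=1 — matches
  N6 stuck-at-0: N0=0, N1=0, N2=0, N3=0, N4=0, N5=0, N6=0 [stuck-at-0], N7=0 → Y1=0, Y2=0 — eliminated
Only N7 stuck-at-1 reproduces the observed Y1=0, Y2=1.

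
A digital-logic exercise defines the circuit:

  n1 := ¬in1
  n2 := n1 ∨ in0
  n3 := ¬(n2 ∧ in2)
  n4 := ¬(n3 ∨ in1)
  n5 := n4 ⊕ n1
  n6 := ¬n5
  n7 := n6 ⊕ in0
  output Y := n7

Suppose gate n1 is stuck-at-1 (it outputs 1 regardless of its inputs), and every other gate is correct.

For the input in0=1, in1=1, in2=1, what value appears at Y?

1

Propagate with n1 forced: n1=1 [stuck-at-1], n2=1, n3=0, n4=0, n5=1, n6=0, n7=1.
So Y = 1. (Without the fault it would be 0.)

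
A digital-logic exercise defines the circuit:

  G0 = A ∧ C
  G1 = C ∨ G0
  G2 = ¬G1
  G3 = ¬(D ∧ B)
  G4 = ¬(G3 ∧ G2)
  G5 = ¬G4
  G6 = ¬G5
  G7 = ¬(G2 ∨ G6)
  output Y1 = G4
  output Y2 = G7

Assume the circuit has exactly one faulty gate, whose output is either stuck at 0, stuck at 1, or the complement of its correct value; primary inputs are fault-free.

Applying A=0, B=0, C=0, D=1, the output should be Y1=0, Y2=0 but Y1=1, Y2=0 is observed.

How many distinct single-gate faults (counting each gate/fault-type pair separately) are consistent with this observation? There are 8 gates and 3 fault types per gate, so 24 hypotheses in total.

Fault-free: G0=0, G1=0, G2=1, G3=1, G4=0, G5=1, G6=0, G7=0 → Y1=0, Y2=0. Observed Y1=1, Y2=0.
  G0: stuck-at-1, inverted output ✓; others ✗
  G1: stuck-at-1, inverted output ✓; others ✗
  G2: stuck-at-0, inverted output ✓; others ✗
  G3: stuck-at-0, inverted output ✓; others ✗
  G4: stuck-at-1, inverted output ✓; others ✗
  G5: none of the 3 fault types match ✗
  G6: none of the 3 fault types match ✗
  G7: none of the 3 fault types match ✗
Consistent faults: {G0 stuck-at-1, G0 inverted output, G1 stuck-at-1, G1 inverted output, G2 stuck-at-0, G2 inverted output, G3 stuck-at-0, G3 inverted output, G4 stuck-at-1, G4 inverted output} — 10 in all.

10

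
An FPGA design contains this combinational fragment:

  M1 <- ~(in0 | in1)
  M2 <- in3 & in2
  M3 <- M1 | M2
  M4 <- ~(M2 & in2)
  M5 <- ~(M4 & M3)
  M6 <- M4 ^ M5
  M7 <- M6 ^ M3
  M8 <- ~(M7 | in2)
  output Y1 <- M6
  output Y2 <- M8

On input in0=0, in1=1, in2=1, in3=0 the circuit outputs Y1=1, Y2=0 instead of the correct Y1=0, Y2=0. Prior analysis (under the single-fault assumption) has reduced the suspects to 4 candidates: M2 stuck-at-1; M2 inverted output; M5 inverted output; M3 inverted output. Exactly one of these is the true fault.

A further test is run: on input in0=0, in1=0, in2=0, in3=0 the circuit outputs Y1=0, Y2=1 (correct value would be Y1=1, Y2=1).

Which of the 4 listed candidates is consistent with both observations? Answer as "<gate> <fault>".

Evaluate each candidate on input in0=0, in1=0, in2=0, in3=0:
  M2 stuck-at-1: M1=1, M2=1 [stuck-at-1], M3=1, M4=1, M5=0, M6=1, M7=0, M8=1 → Y1=1, Y2=1 — eliminated
  M2 inverted output: M1=1, M2=1 [inverted output], M3=1, M4=1, M5=0, M6=1, M7=0, M8=1 → Y1=1, Y2=1 — eliminated
  M5 inverted output: M1=1, M2=0, M3=1, M4=1, M5=1 [inverted output], M6=0, M7=1, M8=0 → Y1=0, Y2=0 — eliminated
  M3 inverted output: M1=1, M2=0, M3=0 [inverted output], M4=1, M5=1, M6=0, M7=0, M8=1 → Y1=0, Y2=1 — matches
Only M3 inverted output reproduces the observed Y1=0, Y2=1.

M3 inverted output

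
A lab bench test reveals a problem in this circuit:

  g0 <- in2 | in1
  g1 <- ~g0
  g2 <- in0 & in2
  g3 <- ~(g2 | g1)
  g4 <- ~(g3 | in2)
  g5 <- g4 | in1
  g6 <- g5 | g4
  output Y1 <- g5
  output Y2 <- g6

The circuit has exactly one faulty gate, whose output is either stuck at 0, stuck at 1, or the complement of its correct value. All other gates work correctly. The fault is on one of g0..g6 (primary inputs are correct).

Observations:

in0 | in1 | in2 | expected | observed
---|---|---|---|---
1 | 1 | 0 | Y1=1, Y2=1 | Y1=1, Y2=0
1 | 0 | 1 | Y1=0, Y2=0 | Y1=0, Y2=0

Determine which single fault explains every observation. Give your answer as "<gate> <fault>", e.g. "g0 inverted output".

g6 stuck-at-0

Fault-free values for test 1 (in0=1, in1=1, in2=0): g0=1, g1=0, g2=0, g3=1, g4=0, g5=1, g6=1, giving Y1=1, Y2=1. Observed Y1=1, Y2=0.
Test 1: faults giving observed Y1=1, Y2=0 are {g6 stuck-at-0, g6 inverted output}.
Test 2 (in0=1, in1=0, in2=1): fault-free g0=1, g1=0, g2=1, g3=0, g4=0, g5=0, g6=0 → Y1=0, Y2=0; observed Y1=0, Y2=0. Eliminates g6 inverted output.
Only g6 stuck-at-0 is consistent with every test.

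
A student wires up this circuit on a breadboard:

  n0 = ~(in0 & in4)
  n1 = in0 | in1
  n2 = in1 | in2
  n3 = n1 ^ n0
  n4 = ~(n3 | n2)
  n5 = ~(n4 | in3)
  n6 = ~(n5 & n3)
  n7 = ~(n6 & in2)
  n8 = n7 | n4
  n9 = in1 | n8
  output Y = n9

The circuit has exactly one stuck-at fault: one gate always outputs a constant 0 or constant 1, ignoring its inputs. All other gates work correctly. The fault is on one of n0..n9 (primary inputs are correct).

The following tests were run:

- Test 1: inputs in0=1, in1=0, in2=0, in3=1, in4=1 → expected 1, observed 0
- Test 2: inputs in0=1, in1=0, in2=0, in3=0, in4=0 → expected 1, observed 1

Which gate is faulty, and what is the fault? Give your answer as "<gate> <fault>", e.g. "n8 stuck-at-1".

Fault-free values for test 1 (in0=1, in1=0, in2=0, in3=1, in4=1): n0=0, n1=1, n2=0, n3=1, n4=0, n5=0, n6=1, n7=1, n8=1, n9=1, giving Y=1. Observed 0.
Test 1: faults giving observed 0 are {n7 stuck-at-0, n8 stuck-at-0, n9 stuck-at-0}.
Test 2 (in0=1, in1=0, in2=0, in3=0, in4=0): fault-free n0=1, n1=1, n2=0, n3=0, n4=1, n5=0, n6=1, n7=1, n8=1, n9=1 → 1; observed 1. Eliminates n8 stuck-at-0, n9 stuck-at-0.
Only n7 stuck-at-0 is consistent with every test.

n7 stuck-at-0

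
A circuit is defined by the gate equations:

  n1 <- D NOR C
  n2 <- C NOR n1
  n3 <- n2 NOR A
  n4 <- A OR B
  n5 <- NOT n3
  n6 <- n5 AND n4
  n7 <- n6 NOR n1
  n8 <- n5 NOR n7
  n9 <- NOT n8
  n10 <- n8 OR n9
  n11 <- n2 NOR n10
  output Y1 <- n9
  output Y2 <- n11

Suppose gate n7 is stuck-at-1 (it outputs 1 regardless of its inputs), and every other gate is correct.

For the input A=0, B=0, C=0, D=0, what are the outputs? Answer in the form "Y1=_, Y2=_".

Propagate with n7 forced: n1=1, n2=0, n3=1, n4=0, n5=0, n6=0, n7=1 [stuck-at-1], n8=0, n9=1, n10=1, n11=0.
So the outputs are Y1=1, Y2=0. (Without the fault they would be Y1=0, Y2=0.)

Y1=1, Y2=0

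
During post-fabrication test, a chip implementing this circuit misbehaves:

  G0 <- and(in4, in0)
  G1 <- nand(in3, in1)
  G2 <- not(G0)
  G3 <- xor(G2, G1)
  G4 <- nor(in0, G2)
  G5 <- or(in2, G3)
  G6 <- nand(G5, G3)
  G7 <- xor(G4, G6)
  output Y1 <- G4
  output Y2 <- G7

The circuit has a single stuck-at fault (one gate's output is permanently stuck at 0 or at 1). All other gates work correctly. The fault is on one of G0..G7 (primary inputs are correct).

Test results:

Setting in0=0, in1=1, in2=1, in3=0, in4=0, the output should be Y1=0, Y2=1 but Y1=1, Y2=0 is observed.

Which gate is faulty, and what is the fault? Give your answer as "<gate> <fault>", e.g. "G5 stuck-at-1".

G4 stuck-at-1

Fault-free values for test 1 (in0=0, in1=1, in2=1, in3=0, in4=0): G0=0, G1=1, G2=1, G3=0, G4=0, G5=1, G6=1, G7=1, giving Y1=0, Y2=1. Observed Y1=1, Y2=0.
Test 1: faults giving observed Y1=1, Y2=0 are {G4 stuck-at-1}.
Only G4 stuck-at-1 is consistent with every test.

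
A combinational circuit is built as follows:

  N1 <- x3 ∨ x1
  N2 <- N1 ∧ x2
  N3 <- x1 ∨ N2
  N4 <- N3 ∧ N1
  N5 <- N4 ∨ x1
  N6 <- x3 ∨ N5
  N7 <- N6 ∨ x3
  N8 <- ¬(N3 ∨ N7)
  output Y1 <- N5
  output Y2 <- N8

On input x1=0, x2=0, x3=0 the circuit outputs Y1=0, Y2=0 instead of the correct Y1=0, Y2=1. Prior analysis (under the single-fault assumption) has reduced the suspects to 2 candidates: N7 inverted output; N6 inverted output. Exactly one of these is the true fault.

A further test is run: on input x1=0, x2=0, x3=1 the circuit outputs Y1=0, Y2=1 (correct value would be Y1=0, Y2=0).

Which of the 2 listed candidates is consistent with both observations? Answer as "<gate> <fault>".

N7 inverted output

Evaluate each candidate on input x1=0, x2=0, x3=1:
  N7 inverted output: N1=1, N2=0, N3=0, N4=0, N5=0, N6=1, N7=0 [inverted output], N8=1 → Y1=0, Y2=1 — matches
  N6 inverted output: N1=1, N2=0, N3=0, N4=0, N5=0, N6=0 [inverted output], N7=1, N8=0 → Y1=0, Y2=0 — eliminated
Only N7 inverted output reproduces the observed Y1=0, Y2=1.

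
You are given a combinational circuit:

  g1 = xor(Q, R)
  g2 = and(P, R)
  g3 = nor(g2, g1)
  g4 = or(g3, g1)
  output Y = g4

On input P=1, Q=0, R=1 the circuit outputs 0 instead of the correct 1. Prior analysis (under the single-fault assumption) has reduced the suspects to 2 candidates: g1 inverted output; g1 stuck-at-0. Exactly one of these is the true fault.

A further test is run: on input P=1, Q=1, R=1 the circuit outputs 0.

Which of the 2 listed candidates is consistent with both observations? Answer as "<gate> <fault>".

g1 stuck-at-0

Evaluate each candidate on input P=1, Q=1, R=1:
  g1 inverted output: g1=1 [inverted output], g2=1, g3=0, g4=1 → 1 — eliminated
  g1 stuck-at-0: g1=0 [stuck-at-0], g2=1, g3=0, g4=0 → 0 — matches
Only g1 stuck-at-0 reproduces the observed 0.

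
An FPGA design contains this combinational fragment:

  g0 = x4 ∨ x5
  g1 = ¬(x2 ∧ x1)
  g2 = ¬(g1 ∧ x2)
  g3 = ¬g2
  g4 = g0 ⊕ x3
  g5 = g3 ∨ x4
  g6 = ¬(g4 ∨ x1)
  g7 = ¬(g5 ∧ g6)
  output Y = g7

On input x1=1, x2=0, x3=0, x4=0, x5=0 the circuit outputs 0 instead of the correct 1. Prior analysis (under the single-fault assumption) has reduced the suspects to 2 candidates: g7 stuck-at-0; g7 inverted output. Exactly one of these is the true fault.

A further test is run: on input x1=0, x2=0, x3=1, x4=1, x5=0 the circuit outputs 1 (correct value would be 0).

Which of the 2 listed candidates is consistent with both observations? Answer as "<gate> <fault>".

Evaluate each candidate on input x1=0, x2=0, x3=1, x4=1, x5=0:
  g7 stuck-at-0: g0=1, g1=1, g2=1, g3=0, g4=0, g5=1, g6=1, g7=0 [stuck-at-0] → 0 — eliminated
  g7 inverted output: g0=1, g1=1, g2=1, g3=0, g4=0, g5=1, g6=1, g7=1 [inverted output] → 1 — matches
Only g7 inverted output reproduces the observed 1.

g7 inverted output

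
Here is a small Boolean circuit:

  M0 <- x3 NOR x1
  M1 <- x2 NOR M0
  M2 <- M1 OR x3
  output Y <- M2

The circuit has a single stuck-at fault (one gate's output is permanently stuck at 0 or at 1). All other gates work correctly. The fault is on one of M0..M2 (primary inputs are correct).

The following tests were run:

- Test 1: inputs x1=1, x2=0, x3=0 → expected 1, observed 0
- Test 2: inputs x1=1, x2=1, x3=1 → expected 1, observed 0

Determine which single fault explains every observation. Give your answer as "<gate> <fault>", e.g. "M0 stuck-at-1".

M2 stuck-at-0

Fault-free values for test 1 (x1=1, x2=0, x3=0): M0=0, M1=1, M2=1, giving Y=1. Observed 0.
Test 1: faults giving observed 0 are {M0 stuck-at-1, M1 stuck-at-0, M2 stuck-at-0}.
Test 2 (x1=1, x2=1, x3=1): fault-free M0=0, M1=0, M2=1 → 1; observed 0. Eliminates M0 stuck-at-1, M1 stuck-at-0.
Only M2 stuck-at-0 is consistent with every test.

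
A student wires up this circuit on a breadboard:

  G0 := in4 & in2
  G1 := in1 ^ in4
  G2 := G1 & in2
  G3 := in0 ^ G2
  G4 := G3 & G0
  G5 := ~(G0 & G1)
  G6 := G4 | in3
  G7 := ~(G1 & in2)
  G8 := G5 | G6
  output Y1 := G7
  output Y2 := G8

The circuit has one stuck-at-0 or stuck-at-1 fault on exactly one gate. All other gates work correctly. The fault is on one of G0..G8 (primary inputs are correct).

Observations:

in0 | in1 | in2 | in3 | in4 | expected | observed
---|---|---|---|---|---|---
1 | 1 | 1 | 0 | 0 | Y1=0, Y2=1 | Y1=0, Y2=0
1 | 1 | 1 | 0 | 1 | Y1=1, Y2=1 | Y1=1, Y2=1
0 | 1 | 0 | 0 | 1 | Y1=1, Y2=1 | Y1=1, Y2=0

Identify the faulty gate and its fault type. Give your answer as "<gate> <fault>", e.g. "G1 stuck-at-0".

Fault-free values for test 1 (in0=1, in1=1, in2=1, in3=0, in4=0): G0=0, G1=1, G2=1, G3=0, G4=0, G5=1, G6=0, G7=0, G8=1, giving Y1=0, Y2=1. Observed Y1=0, Y2=0.
Test 1: faults giving observed Y1=0, Y2=0 are {G0 stuck-at-1, G5 stuck-at-0, G8 stuck-at-0}.
Test 2 (in0=1, in1=1, in2=1, in3=0, in4=1): fault-free G0=1, G1=0, G2=0, G3=1, G4=1, G5=1, G6=1, G7=1, G8=1 → Y1=1, Y2=1; observed Y1=1, Y2=1. Eliminates G8 stuck-at-0.
Test 3 (in0=0, in1=1, in2=0, in3=0, in4=1): fault-free G0=0, G1=0, G2=0, G3=0, G4=0, G5=1, G6=0, G7=1, G8=1 → Y1=1, Y2=1; observed Y1=1, Y2=0. Eliminates G0 stuck-at-1.
Only G5 stuck-at-0 is consistent with every test.

G5 stuck-at-0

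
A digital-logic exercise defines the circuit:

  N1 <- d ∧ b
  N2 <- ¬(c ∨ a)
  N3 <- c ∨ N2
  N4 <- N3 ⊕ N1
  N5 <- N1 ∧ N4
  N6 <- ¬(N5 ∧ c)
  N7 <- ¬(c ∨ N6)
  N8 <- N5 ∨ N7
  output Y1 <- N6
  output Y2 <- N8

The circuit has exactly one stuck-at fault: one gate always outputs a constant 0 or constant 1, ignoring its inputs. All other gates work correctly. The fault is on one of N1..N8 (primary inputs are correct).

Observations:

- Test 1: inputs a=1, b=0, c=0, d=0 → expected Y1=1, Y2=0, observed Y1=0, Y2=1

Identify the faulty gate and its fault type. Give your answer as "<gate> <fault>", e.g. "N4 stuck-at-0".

N6 stuck-at-0

Fault-free values for test 1 (a=1, b=0, c=0, d=0): N1=0, N2=0, N3=0, N4=0, N5=0, N6=1, N7=0, N8=0, giving Y1=1, Y2=0. Observed Y1=0, Y2=1.
Test 1: faults giving observed Y1=0, Y2=1 are {N6 stuck-at-0}.
Only N6 stuck-at-0 is consistent with every test.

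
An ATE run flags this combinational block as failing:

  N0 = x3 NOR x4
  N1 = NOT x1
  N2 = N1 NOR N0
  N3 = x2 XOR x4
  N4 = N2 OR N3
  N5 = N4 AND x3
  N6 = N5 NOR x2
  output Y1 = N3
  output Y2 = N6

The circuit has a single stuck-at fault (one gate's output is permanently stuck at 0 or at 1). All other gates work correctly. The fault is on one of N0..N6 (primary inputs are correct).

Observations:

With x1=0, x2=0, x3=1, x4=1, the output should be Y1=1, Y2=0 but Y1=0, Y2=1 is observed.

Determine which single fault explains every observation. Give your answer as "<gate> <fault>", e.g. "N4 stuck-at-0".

N3 stuck-at-0

Fault-free values for test 1 (x1=0, x2=0, x3=1, x4=1): N0=0, N1=1, N2=0, N3=1, N4=1, N5=1, N6=0, giving Y1=1, Y2=0. Observed Y1=0, Y2=1.
Test 1: faults giving observed Y1=0, Y2=1 are {N3 stuck-at-0}.
Only N3 stuck-at-0 is consistent with every test.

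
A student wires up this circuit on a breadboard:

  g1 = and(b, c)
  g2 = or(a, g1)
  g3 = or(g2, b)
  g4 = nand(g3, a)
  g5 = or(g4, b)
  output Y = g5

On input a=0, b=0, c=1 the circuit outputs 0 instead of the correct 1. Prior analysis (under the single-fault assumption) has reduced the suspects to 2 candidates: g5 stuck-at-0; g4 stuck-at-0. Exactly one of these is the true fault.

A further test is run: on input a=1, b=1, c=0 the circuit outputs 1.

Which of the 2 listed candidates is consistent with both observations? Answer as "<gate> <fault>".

Evaluate each candidate on input a=1, b=1, c=0:
  g5 stuck-at-0: g1=0, g2=1, g3=1, g4=0, g5=0 [stuck-at-0] → 0 — eliminated
  g4 stuck-at-0: g1=0, g2=1, g3=1, g4=0 [stuck-at-0], g5=1 → 1 — matches
Only g4 stuck-at-0 reproduces the observed 1.

g4 stuck-at-0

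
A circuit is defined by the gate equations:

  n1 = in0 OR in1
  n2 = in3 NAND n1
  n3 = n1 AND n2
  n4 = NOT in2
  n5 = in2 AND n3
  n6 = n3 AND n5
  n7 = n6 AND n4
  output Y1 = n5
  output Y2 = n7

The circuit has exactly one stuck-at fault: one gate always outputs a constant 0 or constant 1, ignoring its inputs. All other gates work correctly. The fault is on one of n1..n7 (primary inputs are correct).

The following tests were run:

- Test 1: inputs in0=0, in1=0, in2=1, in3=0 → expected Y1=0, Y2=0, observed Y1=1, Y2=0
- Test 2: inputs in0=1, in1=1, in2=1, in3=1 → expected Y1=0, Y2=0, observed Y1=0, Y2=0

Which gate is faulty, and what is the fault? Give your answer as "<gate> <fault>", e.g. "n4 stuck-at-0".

n1 stuck-at-1

Fault-free values for test 1 (in0=0, in1=0, in2=1, in3=0): n1=0, n2=1, n3=0, n4=0, n5=0, n6=0, n7=0, giving Y1=0, Y2=0. Observed Y1=1, Y2=0.
Test 1: faults giving observed Y1=1, Y2=0 are {n1 stuck-at-1, n3 stuck-at-1, n5 stuck-at-1}.
Test 2 (in0=1, in1=1, in2=1, in3=1): fault-free n1=1, n2=0, n3=0, n4=0, n5=0, n6=0, n7=0 → Y1=0, Y2=0; observed Y1=0, Y2=0. Eliminates n3 stuck-at-1, n5 stuck-at-1.
Only n1 stuck-at-1 is consistent with every test.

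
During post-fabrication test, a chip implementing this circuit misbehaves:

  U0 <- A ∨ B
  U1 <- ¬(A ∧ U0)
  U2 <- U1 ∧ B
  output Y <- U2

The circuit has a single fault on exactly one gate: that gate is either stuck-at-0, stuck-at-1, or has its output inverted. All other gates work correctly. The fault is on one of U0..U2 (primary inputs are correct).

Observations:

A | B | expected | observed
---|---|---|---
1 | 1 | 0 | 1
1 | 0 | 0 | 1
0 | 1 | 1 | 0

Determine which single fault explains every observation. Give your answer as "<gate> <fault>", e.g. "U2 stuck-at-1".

U2 inverted output

Fault-free values for test 1 (A=1, B=1): U0=1, U1=0, U2=0, giving Y=0. Observed 1.
Test 1: faults giving observed 1 are {U0 stuck-at-0, U0 inverted output, U1 stuck-at-1, U1 inverted output, U2 stuck-at-1, U2 inverted output}.
Test 2 (A=1, B=0): fault-free U0=1, U1=0, U2=0 → 0; observed 1. Eliminates U0 stuck-at-0, U0 inverted output, U1 stuck-at-1, U1 inverted output.
Test 3 (A=0, B=1): fault-free U0=1, U1=1, U2=1 → 1; observed 0. Eliminates U2 stuck-at-1.
Only U2 inverted output is consistent with every test.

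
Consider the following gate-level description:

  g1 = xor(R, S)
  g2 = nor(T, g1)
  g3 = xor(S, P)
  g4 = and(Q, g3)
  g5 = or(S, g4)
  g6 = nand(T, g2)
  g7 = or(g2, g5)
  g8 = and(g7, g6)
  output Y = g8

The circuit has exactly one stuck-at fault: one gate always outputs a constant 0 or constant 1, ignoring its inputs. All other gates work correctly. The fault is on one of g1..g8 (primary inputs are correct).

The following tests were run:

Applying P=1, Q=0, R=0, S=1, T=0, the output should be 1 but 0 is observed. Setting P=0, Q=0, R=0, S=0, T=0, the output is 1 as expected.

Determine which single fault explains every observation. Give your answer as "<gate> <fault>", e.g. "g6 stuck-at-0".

g5 stuck-at-0

Fault-free values for test 1 (P=1, Q=0, R=0, S=1, T=0): g1=1, g2=0, g3=0, g4=0, g5=1, g6=1, g7=1, g8=1, giving Y=1. Observed 0.
Test 1: faults giving observed 0 are {g5 stuck-at-0, g6 stuck-at-0, g7 stuck-at-0, g8 stuck-at-0}.
Test 2 (P=0, Q=0, R=0, S=0, T=0): fault-free g1=0, g2=1, g3=0, g4=0, g5=0, g6=1, g7=1, g8=1 → 1; observed 1. Eliminates g6 stuck-at-0, g7 stuck-at-0, g8 stuck-at-0.
Only g5 stuck-at-0 is consistent with every test.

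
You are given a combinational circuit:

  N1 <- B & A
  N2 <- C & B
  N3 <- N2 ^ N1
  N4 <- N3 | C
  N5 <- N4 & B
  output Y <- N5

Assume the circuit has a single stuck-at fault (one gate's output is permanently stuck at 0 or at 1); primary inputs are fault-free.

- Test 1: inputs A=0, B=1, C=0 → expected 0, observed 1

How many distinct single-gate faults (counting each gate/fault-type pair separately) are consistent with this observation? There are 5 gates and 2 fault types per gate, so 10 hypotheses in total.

Fault-free: N1=0, N2=0, N3=0, N4=0, N5=0 → 0. Observed 1.
  N1 stuck-at-0: output 0 ✗
  N1 stuck-at-1: output 1 ✓
  N2 stuck-at-0: output 0 ✗
  N2 stuck-at-1: output 1 ✓
  N3 stuck-at-0: output 0 ✗
  N3 stuck-at-1: output 1 ✓
  N4 stuck-at-0: output 0 ✗
  N4 stuck-at-1: output 1 ✓
  N5 stuck-at-0: output 0 ✗
  N5 stuck-at-1: output 1 ✓
Consistent faults: {N1 stuck-at-1, N2 stuck-at-1, N3 stuck-at-1, N4 stuck-at-1, N5 stuck-at-1} — 5 in all.

5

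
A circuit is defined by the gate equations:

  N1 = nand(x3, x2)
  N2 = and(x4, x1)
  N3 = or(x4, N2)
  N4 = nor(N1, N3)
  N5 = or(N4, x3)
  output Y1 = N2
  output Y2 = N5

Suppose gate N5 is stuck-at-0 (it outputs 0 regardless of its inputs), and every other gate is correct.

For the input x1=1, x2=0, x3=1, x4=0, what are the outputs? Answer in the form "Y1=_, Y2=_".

Y1=0, Y2=0

Propagate with N5 forced: N1=1, N2=0, N3=0, N4=0, N5=0 [stuck-at-0].
So the outputs are Y1=0, Y2=0. (Without the fault they would be Y1=0, Y2=1.)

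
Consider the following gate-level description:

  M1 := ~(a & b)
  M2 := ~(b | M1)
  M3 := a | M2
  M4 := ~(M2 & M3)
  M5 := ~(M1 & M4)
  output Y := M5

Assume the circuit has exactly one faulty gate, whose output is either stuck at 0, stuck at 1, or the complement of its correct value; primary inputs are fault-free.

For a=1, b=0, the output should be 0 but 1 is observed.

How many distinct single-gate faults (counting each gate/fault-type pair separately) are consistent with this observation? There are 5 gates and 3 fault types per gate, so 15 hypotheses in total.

8

Fault-free: M1=1, M2=0, M3=1, M4=1, M5=0 → 0. Observed 1.
  M1: stuck-at-0, inverted output ✓; others ✗
  M2: stuck-at-1, inverted output ✓; others ✗
  M3: none of the 3 fault types match ✗
  M4: stuck-at-0, inverted output ✓; others ✗
  M5: stuck-at-1, inverted output ✓; others ✗
Consistent faults: {M1 stuck-at-0, M1 inverted output, M2 stuck-at-1, M2 inverted output, M4 stuck-at-0, M4 inverted output, M5 stuck-at-1, M5 inverted output} — 8 in all.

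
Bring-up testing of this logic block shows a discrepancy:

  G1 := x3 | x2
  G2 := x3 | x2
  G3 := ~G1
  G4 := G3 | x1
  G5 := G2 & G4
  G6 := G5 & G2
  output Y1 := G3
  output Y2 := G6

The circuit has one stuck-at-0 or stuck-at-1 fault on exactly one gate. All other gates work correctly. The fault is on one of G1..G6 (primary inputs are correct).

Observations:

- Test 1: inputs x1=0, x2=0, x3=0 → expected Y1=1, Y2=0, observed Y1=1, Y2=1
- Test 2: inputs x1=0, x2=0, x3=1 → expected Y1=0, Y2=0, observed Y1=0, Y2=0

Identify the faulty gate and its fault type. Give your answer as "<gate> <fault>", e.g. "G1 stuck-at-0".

Fault-free values for test 1 (x1=0, x2=0, x3=0): G1=0, G2=0, G3=1, G4=1, G5=0, G6=0, giving Y1=1, Y2=0. Observed Y1=1, Y2=1.
Test 1: faults giving observed Y1=1, Y2=1 are {G2 stuck-at-1, G6 stuck-at-1}.
Test 2 (x1=0, x2=0, x3=1): fault-free G1=1, G2=1, G3=0, G4=0, G5=0, G6=0 → Y1=0, Y2=0; observed Y1=0, Y2=0. Eliminates G6 stuck-at-1.
Only G2 stuck-at-1 is consistent with every test.

G2 stuck-at-1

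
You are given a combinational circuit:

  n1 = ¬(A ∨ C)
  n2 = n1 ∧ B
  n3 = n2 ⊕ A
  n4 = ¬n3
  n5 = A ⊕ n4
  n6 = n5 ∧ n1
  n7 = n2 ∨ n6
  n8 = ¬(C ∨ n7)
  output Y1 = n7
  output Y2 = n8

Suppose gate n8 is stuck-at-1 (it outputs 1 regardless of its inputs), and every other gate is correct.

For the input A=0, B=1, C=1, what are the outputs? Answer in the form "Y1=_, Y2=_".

Propagate with n8 forced: n1=0, n2=0, n3=0, n4=1, n5=1, n6=0, n7=0, n8=1 [stuck-at-1].
So the outputs are Y1=0, Y2=1. (Without the fault they would be Y1=0, Y2=0.)

Y1=0, Y2=1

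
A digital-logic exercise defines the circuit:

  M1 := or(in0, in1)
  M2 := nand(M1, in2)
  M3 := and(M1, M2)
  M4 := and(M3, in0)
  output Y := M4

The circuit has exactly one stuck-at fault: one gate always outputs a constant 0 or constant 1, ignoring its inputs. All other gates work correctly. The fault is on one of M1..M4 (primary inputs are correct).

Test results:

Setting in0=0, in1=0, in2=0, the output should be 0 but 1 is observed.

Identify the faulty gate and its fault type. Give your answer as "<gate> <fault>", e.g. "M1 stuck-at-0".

M4 stuck-at-1

Fault-free values for test 1 (in0=0, in1=0, in2=0): M1=0, M2=1, M3=0, M4=0, giving Y=0. Observed 1.
Test 1: faults giving observed 1 are {M4 stuck-at-1}.
Only M4 stuck-at-1 is consistent with every test.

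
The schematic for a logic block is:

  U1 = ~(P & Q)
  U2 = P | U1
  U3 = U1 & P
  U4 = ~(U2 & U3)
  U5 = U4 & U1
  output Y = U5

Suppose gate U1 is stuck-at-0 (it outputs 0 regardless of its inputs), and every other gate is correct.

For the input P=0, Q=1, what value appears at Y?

Propagate with U1 forced: U1=0 [stuck-at-0], U2=0, U3=0, U4=1, U5=0.
So Y = 0. (Without the fault it would be 1.)

0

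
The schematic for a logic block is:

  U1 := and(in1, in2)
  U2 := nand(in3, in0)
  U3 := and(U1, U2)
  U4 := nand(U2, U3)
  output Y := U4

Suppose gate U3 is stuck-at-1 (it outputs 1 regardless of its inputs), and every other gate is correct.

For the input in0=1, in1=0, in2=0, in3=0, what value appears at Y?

0

Propagate with U3 forced: U1=0, U2=1, U3=1 [stuck-at-1], U4=0.
So Y = 0. (Without the fault it would be 1.)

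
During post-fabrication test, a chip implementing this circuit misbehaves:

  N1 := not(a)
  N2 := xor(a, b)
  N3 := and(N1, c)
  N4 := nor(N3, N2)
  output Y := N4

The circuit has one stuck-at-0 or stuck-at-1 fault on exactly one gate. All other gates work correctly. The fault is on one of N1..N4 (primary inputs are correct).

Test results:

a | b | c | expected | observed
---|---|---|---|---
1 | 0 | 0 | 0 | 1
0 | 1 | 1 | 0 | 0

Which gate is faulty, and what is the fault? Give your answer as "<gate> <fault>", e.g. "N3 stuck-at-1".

Fault-free values for test 1 (a=1, b=0, c=0): N1=0, N2=1, N3=0, N4=0, giving Y=0. Observed 1.
Test 1: faults giving observed 1 are {N2 stuck-at-0, N4 stuck-at-1}.
Test 2 (a=0, b=1, c=1): fault-free N1=1, N2=1, N3=1, N4=0 → 0; observed 0. Eliminates N4 stuck-at-1.
Only N2 stuck-at-0 is consistent with every test.

N2 stuck-at-0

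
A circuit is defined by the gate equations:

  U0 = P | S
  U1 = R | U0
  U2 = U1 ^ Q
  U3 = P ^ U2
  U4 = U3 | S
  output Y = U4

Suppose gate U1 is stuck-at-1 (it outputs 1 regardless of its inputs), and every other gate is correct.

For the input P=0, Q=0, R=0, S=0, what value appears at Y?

1

Propagate with U1 forced: U0=0, U1=1 [stuck-at-1], U2=1, U3=1, U4=1.
So Y = 1. (Without the fault it would be 0.)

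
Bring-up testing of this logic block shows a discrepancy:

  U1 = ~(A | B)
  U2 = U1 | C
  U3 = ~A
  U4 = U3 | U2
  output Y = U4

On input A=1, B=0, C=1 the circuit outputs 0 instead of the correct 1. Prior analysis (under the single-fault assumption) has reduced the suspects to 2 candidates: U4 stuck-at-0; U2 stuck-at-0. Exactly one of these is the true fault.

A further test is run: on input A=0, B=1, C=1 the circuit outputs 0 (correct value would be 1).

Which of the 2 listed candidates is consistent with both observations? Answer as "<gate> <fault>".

Evaluate each candidate on input A=0, B=1, C=1:
  U4 stuck-at-0: U1=0, U2=1, U3=1, U4=0 [stuck-at-0] → 0 — matches
  U2 stuck-at-0: U1=0, U2=0 [stuck-at-0], U3=1, U4=1 → 1 — eliminated
Only U4 stuck-at-0 reproduces the observed 0.

U4 stuck-at-0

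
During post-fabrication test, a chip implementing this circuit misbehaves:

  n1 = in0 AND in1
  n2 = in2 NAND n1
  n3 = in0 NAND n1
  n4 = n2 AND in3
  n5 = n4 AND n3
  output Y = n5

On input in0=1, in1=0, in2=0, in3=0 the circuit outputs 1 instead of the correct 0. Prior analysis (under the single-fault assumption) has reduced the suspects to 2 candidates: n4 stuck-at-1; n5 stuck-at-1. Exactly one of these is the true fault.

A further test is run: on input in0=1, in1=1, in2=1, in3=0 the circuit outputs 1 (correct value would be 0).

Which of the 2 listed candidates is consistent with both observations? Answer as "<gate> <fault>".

Evaluate each candidate on input in0=1, in1=1, in2=1, in3=0:
  n4 stuck-at-1: n1=1, n2=0, n3=0, n4=1 [stuck-at-1], n5=0 → 0 — eliminated
  n5 stuck-at-1: n1=1, n2=0, n3=0, n4=0, n5=1 [stuck-at-1] → 1 — matches
Only n5 stuck-at-1 reproduces the observed 1.

n5 stuck-at-1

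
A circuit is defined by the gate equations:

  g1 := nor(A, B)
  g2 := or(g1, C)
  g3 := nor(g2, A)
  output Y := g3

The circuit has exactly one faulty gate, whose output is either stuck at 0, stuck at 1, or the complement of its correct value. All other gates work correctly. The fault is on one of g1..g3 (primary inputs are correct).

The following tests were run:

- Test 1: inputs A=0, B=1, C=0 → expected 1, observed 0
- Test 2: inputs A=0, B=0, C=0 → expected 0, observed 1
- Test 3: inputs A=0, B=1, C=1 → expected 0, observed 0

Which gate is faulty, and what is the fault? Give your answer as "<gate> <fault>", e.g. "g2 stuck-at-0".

g1 inverted output

Fault-free values for test 1 (A=0, B=1, C=0): g1=0, g2=0, g3=1, giving Y=1. Observed 0.
Test 1: faults giving observed 0 are {g1 stuck-at-1, g1 inverted output, g2 stuck-at-1, g2 inverted output, g3 stuck-at-0, g3 inverted output}.
Test 2 (A=0, B=0, C=0): fault-free g1=1, g2=1, g3=0 → 0; observed 1. Eliminates g1 stuck-at-1, g2 stuck-at-1, g3 stuck-at-0.
Test 3 (A=0, B=1, C=1): fault-free g1=0, g2=1, g3=0 → 0; observed 0. Eliminates g2 inverted output, g3 inverted output.
Only g1 inverted output is consistent with every test.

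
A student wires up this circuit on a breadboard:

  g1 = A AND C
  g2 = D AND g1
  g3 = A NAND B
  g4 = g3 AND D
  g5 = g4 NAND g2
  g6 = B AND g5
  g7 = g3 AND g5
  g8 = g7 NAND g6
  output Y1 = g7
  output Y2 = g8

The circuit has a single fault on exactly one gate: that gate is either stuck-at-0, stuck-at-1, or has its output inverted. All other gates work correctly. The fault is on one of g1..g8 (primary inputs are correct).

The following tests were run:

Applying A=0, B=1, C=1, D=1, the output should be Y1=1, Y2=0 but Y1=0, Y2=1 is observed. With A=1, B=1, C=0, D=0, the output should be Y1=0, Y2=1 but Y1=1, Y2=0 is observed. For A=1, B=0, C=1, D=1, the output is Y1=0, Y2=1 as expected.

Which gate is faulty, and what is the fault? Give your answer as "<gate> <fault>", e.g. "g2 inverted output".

Fault-free values for test 1 (A=0, B=1, C=1, D=1): g1=0, g2=0, g3=1, g4=1, g5=1, g6=1, g7=1, g8=0, giving Y1=1, Y2=0. Observed Y1=0, Y2=1.
Test 1: faults giving observed Y1=0, Y2=1 are {g1 stuck-at-1, g1 inverted output, g2 stuck-at-1, g2 inverted output, g3 stuck-at-0, g3 inverted output, g5 stuck-at-0, g5 inverted output, g7 stuck-at-0, g7 inverted output}.
Test 2 (A=1, B=1, C=0, D=0): fault-free g1=0, g2=0, g3=0, g4=0, g5=1, g6=1, g7=0, g8=1 → Y1=0, Y2=1; observed Y1=1, Y2=0. Eliminates g1 stuck-at-1, g1 inverted output, g2 stuck-at-1, g2 inverted output, g3 stuck-at-0, g5 stuck-at-0, g5 inverted output, g7 stuck-at-0.
Test 3 (A=1, B=0, C=1, D=1): fault-free g1=1, g2=1, g3=1, g4=1, g5=0, g6=0, g7=0, g8=1 → Y1=0, Y2=1; observed Y1=0, Y2=1. Eliminates g7 inverted output.
Only g3 inverted output is consistent with every test.

g3 inverted output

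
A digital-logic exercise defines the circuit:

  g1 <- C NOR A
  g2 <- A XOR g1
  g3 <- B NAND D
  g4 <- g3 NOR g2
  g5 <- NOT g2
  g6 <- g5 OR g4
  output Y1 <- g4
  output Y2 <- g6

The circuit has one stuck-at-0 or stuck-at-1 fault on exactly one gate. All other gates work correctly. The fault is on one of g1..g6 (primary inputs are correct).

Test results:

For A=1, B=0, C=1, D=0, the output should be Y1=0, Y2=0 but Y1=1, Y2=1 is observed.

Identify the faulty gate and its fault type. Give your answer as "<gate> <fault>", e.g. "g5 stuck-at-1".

g4 stuck-at-1

Fault-free values for test 1 (A=1, B=0, C=1, D=0): g1=0, g2=1, g3=1, g4=0, g5=0, g6=0, giving Y1=0, Y2=0. Observed Y1=1, Y2=1.
Test 1: faults giving observed Y1=1, Y2=1 are {g4 stuck-at-1}.
Only g4 stuck-at-1 is consistent with every test.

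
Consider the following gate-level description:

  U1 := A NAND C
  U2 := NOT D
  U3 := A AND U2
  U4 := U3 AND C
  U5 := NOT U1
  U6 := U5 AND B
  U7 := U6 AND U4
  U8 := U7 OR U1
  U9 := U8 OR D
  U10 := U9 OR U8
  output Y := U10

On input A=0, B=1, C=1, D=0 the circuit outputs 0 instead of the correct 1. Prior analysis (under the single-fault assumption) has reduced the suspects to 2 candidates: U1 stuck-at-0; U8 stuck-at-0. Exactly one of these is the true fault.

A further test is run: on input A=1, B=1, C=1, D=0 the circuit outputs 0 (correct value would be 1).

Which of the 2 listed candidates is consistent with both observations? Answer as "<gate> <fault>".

Evaluate each candidate on input A=1, B=1, C=1, D=0:
  U1 stuck-at-0: U1=0 [stuck-at-0], U2=1, U3=1, U4=1, U5=1, U6=1, U7=1, U8=1, U9=1, U10=1 → 1 — eliminated
  U8 stuck-at-0: U1=0, U2=1, U3=1, U4=1, U5=1, U6=1, U7=1, U8=0 [stuck-at-0], U9=0, U10=0 → 0 — matches
Only U8 stuck-at-0 reproduces the observed 0.

U8 stuck-at-0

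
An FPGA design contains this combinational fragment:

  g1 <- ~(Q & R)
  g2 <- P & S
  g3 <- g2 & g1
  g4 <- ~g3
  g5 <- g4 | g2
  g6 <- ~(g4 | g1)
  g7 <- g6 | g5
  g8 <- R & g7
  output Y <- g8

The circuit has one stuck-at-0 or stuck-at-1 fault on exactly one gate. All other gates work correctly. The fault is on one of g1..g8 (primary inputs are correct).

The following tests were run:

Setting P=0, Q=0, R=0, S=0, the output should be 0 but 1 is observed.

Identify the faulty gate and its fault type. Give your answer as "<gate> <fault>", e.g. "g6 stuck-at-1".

g8 stuck-at-1

Fault-free values for test 1 (P=0, Q=0, R=0, S=0): g1=1, g2=0, g3=0, g4=1, g5=1, g6=0, g7=1, g8=0, giving Y=0. Observed 1.
Test 1: faults giving observed 1 are {g8 stuck-at-1}.
Only g8 stuck-at-1 is consistent with every test.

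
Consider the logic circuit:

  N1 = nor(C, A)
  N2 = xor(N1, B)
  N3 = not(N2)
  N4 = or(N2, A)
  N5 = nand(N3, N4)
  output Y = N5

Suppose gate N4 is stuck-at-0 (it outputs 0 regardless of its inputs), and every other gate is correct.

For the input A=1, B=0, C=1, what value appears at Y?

1

Propagate with N4 forced: N1=0, N2=0, N3=1, N4=0 [stuck-at-0], N5=1.
So Y = 1. (Without the fault it would be 0.)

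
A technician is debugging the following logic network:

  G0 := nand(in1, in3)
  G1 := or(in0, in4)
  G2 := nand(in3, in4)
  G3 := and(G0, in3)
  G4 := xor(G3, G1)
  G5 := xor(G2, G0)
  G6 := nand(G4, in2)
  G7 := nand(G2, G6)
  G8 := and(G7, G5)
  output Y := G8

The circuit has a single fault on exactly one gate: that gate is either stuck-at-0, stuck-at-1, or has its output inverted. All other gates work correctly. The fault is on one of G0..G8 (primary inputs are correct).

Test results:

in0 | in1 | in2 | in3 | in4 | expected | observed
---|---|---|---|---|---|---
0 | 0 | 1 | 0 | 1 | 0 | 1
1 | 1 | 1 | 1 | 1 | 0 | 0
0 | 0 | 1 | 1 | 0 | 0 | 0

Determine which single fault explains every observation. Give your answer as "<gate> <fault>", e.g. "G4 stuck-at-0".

G0 stuck-at-0

Fault-free values for test 1 (in0=0, in1=0, in2=1, in3=0, in4=1): G0=1, G1=1, G2=1, G3=0, G4=1, G5=0, G6=0, G7=1, G8=0, giving Y=0. Observed 1.
Test 1: faults giving observed 1 are {G0 stuck-at-0, G0 inverted output, G2 stuck-at-0, G2 inverted output, G5 stuck-at-1, G5 inverted output, G8 stuck-at-1, G8 inverted output}.
Test 2 (in0=1, in1=1, in2=1, in3=1, in4=1): fault-free G0=0, G1=1, G2=0, G3=0, G4=1, G5=0, G6=0, G7=1, G8=0 → 0; observed 0. Eliminates G0 inverted output, G2 inverted output, G5 stuck-at-1, G5 inverted output, G8 stuck-at-1, G8 inverted output.
Test 3 (in0=0, in1=0, in2=1, in3=1, in4=0): fault-free G0=1, G1=0, G2=1, G3=1, G4=1, G5=0, G6=0, G7=1, G8=0 → 0; observed 0. Eliminates G2 stuck-at-0.
Only G0 stuck-at-0 is consistent with every test.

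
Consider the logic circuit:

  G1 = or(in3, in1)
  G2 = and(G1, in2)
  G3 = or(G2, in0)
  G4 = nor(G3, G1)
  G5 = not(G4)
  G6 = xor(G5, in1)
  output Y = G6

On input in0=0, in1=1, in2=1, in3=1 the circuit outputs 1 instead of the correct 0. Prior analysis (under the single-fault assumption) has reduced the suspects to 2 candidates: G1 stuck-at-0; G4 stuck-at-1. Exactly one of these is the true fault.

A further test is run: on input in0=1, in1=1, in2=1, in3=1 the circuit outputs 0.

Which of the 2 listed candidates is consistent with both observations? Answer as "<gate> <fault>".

G1 stuck-at-0

Evaluate each candidate on input in0=1, in1=1, in2=1, in3=1:
  G1 stuck-at-0: G1=0 [stuck-at-0], G2=0, G3=1, G4=0, G5=1, G6=0 → 0 — matches
  G4 stuck-at-1: G1=1, G2=1, G3=1, G4=1 [stuck-at-1], G5=0, G6=1 → 1 — eliminated
Only G1 stuck-at-0 reproduces the observed 0.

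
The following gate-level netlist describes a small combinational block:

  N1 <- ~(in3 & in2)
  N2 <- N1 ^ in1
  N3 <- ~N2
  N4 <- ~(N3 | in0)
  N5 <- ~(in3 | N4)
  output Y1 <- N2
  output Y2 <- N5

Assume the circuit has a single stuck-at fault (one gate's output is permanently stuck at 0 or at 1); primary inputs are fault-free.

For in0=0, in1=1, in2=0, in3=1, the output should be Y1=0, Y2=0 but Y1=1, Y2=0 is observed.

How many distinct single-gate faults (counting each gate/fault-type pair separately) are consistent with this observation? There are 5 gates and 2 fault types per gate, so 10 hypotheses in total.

Fault-free: N1=1, N2=0, N3=1, N4=0, N5=0 → Y1=0, Y2=0. Observed Y1=1, Y2=0.
  N1 stuck-at-0: output Y1=1, Y2=0 ✓
  N1 stuck-at-1: output Y1=0, Y2=0 ✗
  N2 stuck-at-0: output Y1=0, Y2=0 ✗
  N2 stuck-at-1: output Y1=1, Y2=0 ✓
  N3 stuck-at-0: output Y1=0, Y2=0 ✗
  N3 stuck-at-1: output Y1=0, Y2=0 ✗
  N4 stuck-at-0: output Y1=0, Y2=0 ✗
  N4 stuck-at-1: output Y1=0, Y2=0 ✗
  N5 stuck-at-0: output Y1=0, Y2=0 ✗
  N5 stuck-at-1: output Y1=0, Y2=1 ✗
Consistent faults: {N1 stuck-at-0, N2 stuck-at-1} — 2 in all.

2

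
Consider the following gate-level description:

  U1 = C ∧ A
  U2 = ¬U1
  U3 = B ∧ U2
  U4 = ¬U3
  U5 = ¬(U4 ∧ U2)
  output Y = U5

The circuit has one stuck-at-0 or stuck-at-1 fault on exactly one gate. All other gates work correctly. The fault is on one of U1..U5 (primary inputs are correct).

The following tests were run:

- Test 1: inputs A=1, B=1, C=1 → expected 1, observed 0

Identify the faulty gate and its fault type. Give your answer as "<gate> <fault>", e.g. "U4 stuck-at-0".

U5 stuck-at-0

Fault-free values for test 1 (A=1, B=1, C=1): U1=1, U2=0, U3=0, U4=1, U5=1, giving Y=1. Observed 0.
Test 1: faults giving observed 0 are {U5 stuck-at-0}.
Only U5 stuck-at-0 is consistent with every test.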